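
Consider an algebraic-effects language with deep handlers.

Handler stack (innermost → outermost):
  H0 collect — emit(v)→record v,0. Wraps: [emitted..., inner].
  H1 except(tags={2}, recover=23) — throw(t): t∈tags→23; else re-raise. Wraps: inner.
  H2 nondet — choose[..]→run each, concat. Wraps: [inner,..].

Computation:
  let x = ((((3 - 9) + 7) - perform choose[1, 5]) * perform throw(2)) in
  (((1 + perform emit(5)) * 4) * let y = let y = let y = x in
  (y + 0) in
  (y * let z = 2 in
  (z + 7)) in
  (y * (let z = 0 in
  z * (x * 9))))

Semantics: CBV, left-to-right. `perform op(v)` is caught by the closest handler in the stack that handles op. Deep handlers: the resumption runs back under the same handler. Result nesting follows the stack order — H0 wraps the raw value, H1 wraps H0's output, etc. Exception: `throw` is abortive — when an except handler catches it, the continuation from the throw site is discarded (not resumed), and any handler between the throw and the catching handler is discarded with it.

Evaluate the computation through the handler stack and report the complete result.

Working:
choose[1, 5] @ H2
  branch[0] choose=1:
    throw(2) @ H1 caught ⇒ 23
    H2 returns [23]
  branch[1] choose=5:
    throw(2) @ H1 caught ⇒ 23
    H2 returns [23]
= [23, 23]

Answer: [23, 23]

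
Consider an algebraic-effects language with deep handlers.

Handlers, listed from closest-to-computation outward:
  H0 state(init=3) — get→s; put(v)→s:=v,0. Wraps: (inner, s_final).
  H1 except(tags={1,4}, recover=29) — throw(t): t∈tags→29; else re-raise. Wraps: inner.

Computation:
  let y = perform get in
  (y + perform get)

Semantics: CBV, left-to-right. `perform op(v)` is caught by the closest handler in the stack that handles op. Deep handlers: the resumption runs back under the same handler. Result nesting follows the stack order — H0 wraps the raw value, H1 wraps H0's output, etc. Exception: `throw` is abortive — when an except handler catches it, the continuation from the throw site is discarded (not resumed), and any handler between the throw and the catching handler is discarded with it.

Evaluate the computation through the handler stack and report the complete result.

Evaluation trace:
get @ H0 ⇒ 3
get @ H0 ⇒ 3
H0 returns (6, 3)
H1 returns (6, 3)
= (6, 3)

Answer: (6, 3)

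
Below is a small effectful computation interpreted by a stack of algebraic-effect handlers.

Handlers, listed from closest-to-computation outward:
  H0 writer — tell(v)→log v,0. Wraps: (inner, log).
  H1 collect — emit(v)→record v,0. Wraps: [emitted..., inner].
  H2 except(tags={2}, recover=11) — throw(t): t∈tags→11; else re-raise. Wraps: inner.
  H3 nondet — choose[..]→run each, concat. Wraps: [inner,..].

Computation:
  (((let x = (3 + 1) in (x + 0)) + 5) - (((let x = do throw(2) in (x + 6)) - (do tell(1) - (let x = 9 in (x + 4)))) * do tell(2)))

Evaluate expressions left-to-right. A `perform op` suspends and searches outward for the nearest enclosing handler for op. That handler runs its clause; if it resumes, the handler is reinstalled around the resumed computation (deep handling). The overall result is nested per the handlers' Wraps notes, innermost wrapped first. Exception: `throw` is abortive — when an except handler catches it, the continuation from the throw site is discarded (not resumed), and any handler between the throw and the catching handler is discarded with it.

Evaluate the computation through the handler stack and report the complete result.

Answer: [11]

Evaluation trace:
throw(2) @ H2 caught ⇒ 11
H3 returns [11]
= [11]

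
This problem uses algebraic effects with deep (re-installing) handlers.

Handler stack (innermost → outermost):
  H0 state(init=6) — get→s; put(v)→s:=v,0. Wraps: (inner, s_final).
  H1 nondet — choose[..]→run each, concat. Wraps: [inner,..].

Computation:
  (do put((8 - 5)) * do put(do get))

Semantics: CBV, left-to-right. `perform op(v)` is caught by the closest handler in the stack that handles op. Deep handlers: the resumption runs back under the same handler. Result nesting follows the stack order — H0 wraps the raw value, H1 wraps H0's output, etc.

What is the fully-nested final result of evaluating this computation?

Answer: [(0, 3)]

Step-by-step:
put(3) @ H0 ⇒ s:=3
get @ H0 ⇒ 3
put(3) @ H0 ⇒ s:=3
H0 returns (0, 3)
H1 returns [(0, 3)]
= [(0, 3)]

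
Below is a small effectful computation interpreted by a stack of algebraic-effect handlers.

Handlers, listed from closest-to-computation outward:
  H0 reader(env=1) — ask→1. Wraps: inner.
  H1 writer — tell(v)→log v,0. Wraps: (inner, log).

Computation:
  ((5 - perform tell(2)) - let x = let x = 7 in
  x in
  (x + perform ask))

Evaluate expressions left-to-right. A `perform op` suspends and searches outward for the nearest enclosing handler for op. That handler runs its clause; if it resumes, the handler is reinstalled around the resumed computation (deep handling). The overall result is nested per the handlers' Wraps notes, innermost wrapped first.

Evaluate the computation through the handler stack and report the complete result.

Answer: (-3, (2))

Evaluation trace:
tell(2) @ H1 ⇒ log+=2
ask @ H0 ⇒ 1
H0 returns -3
H1 returns (-3, (2))
= (-3, (2))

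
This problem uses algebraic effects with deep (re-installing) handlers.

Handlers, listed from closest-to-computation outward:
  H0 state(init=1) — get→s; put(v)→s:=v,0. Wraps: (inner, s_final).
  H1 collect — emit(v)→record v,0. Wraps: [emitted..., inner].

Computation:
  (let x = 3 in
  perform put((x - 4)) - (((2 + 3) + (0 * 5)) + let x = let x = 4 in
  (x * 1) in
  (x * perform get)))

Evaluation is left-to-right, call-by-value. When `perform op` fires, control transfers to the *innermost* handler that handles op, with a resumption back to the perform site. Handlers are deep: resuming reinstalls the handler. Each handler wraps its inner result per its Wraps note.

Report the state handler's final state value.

Step-by-step:
put(-1) @ H0 ⇒ s:=-1
get @ H0 ⇒ -1
H0 returns (-1, -1)
H1 returns [(-1, -1)]
= [(-1, -1)]

Answer: -1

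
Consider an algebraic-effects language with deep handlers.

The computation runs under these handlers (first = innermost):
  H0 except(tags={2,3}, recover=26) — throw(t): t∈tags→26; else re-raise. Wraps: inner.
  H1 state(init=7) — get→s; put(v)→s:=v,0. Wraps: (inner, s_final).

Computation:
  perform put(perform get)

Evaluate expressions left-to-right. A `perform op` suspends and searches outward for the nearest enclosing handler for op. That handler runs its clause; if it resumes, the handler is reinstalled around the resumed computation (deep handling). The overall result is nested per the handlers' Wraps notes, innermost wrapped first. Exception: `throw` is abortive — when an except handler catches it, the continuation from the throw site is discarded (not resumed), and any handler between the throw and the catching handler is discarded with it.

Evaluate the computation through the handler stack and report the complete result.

Answer: (0, 7)

Evaluation trace:
get @ H1 ⇒ 7
put(7) @ H1 ⇒ s:=7
H0 returns 0
H1 returns (0, 7)
= (0, 7)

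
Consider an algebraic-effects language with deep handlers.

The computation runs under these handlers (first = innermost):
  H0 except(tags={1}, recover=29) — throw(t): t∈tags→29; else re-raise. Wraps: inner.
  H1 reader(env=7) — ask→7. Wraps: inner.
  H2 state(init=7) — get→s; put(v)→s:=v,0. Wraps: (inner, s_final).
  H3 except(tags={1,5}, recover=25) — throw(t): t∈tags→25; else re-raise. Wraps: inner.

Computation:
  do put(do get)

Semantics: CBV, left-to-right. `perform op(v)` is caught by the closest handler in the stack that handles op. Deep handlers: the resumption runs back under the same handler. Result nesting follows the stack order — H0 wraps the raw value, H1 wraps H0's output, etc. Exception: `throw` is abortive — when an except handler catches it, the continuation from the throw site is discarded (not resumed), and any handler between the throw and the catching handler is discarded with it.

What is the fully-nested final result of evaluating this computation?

Answer: (0, 7)

Evaluation trace:
get @ H2 ⇒ 7
put(7) @ H2 ⇒ s:=7
H0 returns 0
H1 returns 0
H2 returns (0, 7)
H3 returns (0, 7)
= (0, 7)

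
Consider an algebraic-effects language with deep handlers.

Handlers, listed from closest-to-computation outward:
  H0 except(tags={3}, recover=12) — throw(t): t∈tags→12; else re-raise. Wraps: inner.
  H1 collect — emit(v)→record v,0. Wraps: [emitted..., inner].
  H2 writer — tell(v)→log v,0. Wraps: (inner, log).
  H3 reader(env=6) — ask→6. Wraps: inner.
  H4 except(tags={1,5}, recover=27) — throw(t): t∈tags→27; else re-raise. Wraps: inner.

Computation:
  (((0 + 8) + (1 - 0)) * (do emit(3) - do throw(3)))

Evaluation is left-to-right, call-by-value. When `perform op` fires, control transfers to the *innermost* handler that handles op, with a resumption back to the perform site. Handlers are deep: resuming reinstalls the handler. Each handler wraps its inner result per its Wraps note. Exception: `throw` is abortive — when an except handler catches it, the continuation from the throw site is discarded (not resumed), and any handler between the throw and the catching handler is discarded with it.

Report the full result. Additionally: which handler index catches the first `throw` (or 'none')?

Evaluation trace:
emit(3) @ H1 ⇒ out+=3
throw(3) @ H0 caught ⇒ 12
H1 returns [3, 12]
H2 returns ([3, 12], ())
H3 returns ([3, 12], ())
H4 returns ([3, 12], ())
= ([3, 12], ())

Answer: ([3, 12], ()) ; first throw caught by: H0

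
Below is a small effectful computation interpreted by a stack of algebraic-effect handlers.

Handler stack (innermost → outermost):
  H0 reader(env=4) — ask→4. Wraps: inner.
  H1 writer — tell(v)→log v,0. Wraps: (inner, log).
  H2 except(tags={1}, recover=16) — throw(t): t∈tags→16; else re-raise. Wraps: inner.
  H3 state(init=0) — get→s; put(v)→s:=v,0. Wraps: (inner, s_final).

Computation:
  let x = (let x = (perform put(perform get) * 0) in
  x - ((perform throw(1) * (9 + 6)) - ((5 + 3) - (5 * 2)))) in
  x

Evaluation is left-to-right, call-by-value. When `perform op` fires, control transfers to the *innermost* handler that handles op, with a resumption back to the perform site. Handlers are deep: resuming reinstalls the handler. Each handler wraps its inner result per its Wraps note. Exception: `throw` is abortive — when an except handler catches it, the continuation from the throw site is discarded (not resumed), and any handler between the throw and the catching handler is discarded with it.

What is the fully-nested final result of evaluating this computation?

Answer: (16, 0)

Working:
get @ H3 ⇒ 0
put(0) @ H3 ⇒ s:=0
throw(1) @ H2 caught ⇒ 16
H3 returns (16, 0)
= (16, 0)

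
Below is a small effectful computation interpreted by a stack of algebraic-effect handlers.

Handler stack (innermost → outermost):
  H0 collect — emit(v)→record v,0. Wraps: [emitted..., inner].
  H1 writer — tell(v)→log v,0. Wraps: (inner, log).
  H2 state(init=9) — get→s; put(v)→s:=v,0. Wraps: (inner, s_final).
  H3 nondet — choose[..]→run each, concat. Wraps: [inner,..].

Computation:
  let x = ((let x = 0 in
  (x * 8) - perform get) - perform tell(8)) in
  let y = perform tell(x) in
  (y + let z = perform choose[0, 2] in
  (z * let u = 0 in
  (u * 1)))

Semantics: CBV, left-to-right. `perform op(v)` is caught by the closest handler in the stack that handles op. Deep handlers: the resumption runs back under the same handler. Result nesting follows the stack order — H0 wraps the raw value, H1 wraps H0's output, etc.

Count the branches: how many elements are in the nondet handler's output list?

Answer: 2

Step-by-step:
get @ H2 ⇒ 9
tell(8) @ H1 ⇒ log+=8
tell(-9) @ H1 ⇒ log+=-9
choose[0, 2] @ H3
  branch[0] choose=0:
    H0 returns [0]
    H1 returns ([0], (8, -9))
    H2 returns (([0], (8, -9)), 9)
    H3 returns [(([0], (8, -9)), 9)]
  branch[1] choose=2:
    H0 returns [0]
    H1 returns ([0], (8, -9))
    H2 returns (([0], (8, -9)), 9)
    H3 returns [(([0], (8, -9)), 9)]
= [(([0], (8, -9)), 9), (([0], (8, -9)), 9)]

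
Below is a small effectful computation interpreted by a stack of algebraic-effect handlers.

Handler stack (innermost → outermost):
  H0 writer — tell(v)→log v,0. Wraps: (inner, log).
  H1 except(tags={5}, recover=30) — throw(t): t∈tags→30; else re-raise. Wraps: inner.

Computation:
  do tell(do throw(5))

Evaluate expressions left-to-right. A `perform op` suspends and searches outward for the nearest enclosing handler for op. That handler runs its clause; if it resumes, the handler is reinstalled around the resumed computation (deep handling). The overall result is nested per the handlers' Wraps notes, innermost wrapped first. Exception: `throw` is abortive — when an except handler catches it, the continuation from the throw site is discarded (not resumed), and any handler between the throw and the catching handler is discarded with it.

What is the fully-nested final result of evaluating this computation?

Working:
throw(5) @ H1 caught ⇒ 30
= 30

Answer: 30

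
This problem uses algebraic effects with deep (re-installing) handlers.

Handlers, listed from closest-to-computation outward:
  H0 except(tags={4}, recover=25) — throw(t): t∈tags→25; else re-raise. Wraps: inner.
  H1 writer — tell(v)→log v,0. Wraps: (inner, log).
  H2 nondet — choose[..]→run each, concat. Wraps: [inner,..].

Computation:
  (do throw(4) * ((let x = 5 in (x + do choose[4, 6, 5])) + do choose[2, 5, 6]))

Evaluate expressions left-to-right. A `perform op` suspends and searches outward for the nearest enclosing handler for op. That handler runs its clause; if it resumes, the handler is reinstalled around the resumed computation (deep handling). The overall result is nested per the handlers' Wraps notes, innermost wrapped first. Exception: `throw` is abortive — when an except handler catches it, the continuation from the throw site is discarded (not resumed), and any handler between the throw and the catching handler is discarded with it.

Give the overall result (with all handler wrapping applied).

Step-by-step:
throw(4) @ H0 caught ⇒ 25
H1 returns (25, ())
H2 returns [(25, ())]
= [(25, ())]

Answer: [(25, ())]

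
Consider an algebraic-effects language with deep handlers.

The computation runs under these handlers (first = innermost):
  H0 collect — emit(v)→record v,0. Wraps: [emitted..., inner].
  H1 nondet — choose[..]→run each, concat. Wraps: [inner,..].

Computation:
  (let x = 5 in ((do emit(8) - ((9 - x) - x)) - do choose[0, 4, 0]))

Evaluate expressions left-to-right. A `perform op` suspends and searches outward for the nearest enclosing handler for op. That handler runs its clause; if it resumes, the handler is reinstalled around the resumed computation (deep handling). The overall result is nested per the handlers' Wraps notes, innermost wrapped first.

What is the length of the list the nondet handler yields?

Answer: 3

Evaluation trace:
emit(8) @ H0 ⇒ out+=8
choose[0, 4, 0] @ H1
  branch[0] choose=0:
    H0 returns [8, 1]
    H1 returns [[8, 1]]
  branch[1] choose=4:
    H0 returns [8, -3]
    H1 returns [[8, -3]]
  branch[2] choose=0:
    H0 returns [8, 1]
    H1 returns [[8, 1]]
= [[8, 1], [8, -3], [8, 1]]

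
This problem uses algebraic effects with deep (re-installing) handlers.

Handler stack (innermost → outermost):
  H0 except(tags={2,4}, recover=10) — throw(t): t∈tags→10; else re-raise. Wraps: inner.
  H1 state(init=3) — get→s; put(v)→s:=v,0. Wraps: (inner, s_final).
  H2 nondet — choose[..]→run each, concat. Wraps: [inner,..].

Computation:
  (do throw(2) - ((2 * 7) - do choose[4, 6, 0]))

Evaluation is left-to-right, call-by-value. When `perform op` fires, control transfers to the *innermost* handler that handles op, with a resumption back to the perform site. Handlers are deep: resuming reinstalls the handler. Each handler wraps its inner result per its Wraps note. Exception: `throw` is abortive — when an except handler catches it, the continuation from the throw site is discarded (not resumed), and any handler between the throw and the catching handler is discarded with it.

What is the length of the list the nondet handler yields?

Answer: 1

Working:
throw(2) @ H0 caught ⇒ 10
H1 returns (10, 3)
H2 returns [(10, 3)]
= [(10, 3)]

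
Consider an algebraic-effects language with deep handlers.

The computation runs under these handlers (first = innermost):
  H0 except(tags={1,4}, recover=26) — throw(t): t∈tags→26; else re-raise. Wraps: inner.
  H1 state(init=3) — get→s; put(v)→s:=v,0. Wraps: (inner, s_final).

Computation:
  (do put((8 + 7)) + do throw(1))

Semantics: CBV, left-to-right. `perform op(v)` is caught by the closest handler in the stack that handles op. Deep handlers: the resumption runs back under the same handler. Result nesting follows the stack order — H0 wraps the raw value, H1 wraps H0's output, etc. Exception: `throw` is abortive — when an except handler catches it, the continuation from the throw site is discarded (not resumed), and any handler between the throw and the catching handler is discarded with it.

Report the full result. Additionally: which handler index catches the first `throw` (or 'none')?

Working:
put(15) @ H1 ⇒ s:=15
throw(1) @ H0 caught ⇒ 26
H1 returns (26, 15)
= (26, 15)

Answer: (26, 15) ; first throw caught by: H0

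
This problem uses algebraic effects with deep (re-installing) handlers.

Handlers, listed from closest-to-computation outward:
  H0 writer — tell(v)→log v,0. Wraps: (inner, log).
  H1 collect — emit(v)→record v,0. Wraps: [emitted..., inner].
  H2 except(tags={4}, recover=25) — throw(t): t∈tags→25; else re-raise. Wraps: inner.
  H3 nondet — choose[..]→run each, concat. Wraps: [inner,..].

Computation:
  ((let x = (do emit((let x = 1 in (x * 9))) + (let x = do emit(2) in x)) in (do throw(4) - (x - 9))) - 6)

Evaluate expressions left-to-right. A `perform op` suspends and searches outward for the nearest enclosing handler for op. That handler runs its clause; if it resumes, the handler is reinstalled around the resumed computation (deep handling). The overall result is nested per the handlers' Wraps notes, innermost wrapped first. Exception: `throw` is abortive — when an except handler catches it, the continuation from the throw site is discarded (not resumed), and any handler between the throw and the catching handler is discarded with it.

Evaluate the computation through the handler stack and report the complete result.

Answer: [25]

Evaluation trace:
emit(9) @ H1 ⇒ out+=9
emit(2) @ H1 ⇒ out+=2
throw(4) @ H2 caught ⇒ 25
H3 returns [25]
= [25]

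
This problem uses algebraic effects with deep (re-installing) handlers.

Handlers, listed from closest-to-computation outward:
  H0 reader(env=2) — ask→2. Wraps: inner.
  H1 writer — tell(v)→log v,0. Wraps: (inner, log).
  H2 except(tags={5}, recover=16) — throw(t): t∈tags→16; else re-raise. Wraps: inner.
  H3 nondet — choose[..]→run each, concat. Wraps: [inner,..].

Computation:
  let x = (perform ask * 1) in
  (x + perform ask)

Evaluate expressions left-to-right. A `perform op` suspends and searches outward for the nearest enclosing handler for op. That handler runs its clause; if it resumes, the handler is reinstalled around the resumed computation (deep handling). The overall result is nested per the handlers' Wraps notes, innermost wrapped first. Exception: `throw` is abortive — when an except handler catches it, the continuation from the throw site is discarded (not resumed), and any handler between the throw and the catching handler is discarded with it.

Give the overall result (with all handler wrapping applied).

Working:
ask @ H0 ⇒ 2
ask @ H0 ⇒ 2
H0 returns 4
H1 returns (4, ())
H2 returns (4, ())
H3 returns [(4, ())]
= [(4, ())]

Answer: [(4, ())]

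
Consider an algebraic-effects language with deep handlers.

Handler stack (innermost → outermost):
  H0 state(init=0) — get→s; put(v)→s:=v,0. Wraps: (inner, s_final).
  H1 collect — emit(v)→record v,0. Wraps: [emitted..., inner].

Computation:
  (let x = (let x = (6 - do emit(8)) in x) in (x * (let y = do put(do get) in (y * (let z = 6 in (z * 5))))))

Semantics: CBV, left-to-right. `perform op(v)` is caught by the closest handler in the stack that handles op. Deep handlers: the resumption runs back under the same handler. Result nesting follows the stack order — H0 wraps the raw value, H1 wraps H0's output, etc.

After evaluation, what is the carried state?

Answer: 0

Evaluation trace:
emit(8) @ H1 ⇒ out+=8
get @ H0 ⇒ 0
put(0) @ H0 ⇒ s:=0
H0 returns (0, 0)
H1 returns [8, (0, 0)]
= [8, (0, 0)]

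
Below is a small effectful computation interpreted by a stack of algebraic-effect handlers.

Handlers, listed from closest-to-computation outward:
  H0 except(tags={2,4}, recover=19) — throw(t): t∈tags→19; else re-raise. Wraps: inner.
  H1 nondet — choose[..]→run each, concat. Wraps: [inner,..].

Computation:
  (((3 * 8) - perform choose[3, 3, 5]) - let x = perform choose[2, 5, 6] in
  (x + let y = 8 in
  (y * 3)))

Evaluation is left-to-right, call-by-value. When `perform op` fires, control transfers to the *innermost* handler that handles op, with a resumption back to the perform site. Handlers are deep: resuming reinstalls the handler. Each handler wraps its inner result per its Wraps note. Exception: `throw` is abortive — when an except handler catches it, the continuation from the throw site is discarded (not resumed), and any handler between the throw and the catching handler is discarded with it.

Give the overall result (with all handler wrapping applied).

Answer: [-5, -8, -9, -5, -8, -9, -7, -10, -11]

Step-by-step:
choose[3, 3, 5] @ H1
  branch[0] choose=3:
    choose[2, 5, 6] @ H1
      branch[0] choose=2:
        H0 returns -5
        H1 returns [-5]
      branch[1] choose=5:
        H0 returns -8
        H1 returns [-8]
      branch[2] choose=6:
        H0 returns -9
        H1 returns [-9]
  branch[1] choose=3:
    choose[2, 5, 6] @ H1
      branch[0] choose=2:
        H0 returns -5
        H1 returns [-5]
      branch[1] choose=5:
        H0 returns -8
        H1 returns [-8]
      branch[2] choose=6:
        H0 returns -9
        H1 returns [-9]
  branch[2] choose=5:
    choose[2, 5, 6] @ H1
      branch[0] choose=2:
        H0 returns -7
        H1 returns [-7]
      branch[1] choose=5:
        H0 returns -10
        H1 returns [-10]
      branch[2] choose=6:
        H0 returns -11
        H1 returns [-11]
= [-5, -8, -9, -5, -8, -9, -7, -10, -11]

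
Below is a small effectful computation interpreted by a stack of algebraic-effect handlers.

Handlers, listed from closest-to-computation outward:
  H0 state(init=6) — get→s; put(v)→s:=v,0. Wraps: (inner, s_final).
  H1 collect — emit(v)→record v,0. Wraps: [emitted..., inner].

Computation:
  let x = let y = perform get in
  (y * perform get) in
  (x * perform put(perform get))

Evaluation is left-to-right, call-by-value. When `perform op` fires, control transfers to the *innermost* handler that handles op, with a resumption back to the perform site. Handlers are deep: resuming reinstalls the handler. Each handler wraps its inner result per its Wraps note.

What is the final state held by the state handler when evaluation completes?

Answer: 6

Step-by-step:
get @ H0 ⇒ 6
get @ H0 ⇒ 6
get @ H0 ⇒ 6
put(6) @ H0 ⇒ s:=6
H0 returns (0, 6)
H1 returns [(0, 6)]
= [(0, 6)]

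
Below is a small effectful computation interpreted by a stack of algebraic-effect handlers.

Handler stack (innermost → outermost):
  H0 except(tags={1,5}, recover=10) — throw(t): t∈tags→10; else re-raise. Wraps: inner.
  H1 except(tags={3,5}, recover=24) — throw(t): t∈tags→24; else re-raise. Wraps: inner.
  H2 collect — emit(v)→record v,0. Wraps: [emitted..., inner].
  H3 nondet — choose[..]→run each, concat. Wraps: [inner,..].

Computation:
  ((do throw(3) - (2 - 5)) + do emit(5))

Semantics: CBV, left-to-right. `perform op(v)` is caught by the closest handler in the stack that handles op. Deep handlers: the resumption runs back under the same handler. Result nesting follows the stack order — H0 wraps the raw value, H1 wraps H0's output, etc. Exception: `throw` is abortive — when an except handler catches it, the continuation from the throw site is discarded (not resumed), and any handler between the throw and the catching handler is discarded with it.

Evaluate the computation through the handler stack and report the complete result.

Evaluation trace:
throw(3) @ H0 re-raised
throw(3) @ H1 caught ⇒ 24
H2 returns [24]
H3 returns [[24]]
= [[24]]

Answer: [[24]]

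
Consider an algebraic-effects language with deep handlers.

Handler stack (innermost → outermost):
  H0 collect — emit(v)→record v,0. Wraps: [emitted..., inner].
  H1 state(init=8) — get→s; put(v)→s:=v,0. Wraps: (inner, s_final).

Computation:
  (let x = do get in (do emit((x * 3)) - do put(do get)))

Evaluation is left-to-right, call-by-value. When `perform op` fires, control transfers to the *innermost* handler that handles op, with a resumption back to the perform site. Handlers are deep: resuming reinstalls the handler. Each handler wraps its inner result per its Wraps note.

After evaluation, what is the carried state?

Answer: 8

Step-by-step:
get @ H1 ⇒ 8
emit(24) @ H0 ⇒ out+=24
get @ H1 ⇒ 8
put(8) @ H1 ⇒ s:=8
H0 returns [24, 0]
H1 returns ([24, 0], 8)
= ([24, 0], 8)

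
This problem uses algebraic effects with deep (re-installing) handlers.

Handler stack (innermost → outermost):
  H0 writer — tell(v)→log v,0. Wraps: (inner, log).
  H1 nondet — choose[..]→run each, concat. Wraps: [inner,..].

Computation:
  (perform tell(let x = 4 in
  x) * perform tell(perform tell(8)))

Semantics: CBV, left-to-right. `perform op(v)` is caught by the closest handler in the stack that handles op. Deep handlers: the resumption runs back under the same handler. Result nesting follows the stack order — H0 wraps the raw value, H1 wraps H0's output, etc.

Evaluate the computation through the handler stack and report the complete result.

Step-by-step:
tell(4) @ H0 ⇒ log+=4
tell(8) @ H0 ⇒ log+=8
tell(0) @ H0 ⇒ log+=0
H0 returns (0, (4, 8, 0))
H1 returns [(0, (4, 8, 0))]
= [(0, (4, 8, 0))]

Answer: [(0, (4, 8, 0))]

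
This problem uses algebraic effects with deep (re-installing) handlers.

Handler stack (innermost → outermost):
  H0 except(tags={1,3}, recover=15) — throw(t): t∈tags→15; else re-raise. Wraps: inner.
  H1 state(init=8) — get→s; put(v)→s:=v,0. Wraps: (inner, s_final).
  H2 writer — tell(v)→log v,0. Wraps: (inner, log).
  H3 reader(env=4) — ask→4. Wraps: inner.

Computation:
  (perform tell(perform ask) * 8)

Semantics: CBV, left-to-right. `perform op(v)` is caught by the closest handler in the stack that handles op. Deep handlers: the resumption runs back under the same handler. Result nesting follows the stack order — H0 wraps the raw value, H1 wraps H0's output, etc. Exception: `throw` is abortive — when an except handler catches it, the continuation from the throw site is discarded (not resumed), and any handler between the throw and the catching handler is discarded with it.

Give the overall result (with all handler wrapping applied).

Answer: ((0, 8), (4))

Step-by-step:
ask @ H3 ⇒ 4
tell(4) @ H2 ⇒ log+=4
H0 returns 0
H1 returns (0, 8)
H2 returns ((0, 8), (4))
H3 returns ((0, 8), (4))
= ((0, 8), (4))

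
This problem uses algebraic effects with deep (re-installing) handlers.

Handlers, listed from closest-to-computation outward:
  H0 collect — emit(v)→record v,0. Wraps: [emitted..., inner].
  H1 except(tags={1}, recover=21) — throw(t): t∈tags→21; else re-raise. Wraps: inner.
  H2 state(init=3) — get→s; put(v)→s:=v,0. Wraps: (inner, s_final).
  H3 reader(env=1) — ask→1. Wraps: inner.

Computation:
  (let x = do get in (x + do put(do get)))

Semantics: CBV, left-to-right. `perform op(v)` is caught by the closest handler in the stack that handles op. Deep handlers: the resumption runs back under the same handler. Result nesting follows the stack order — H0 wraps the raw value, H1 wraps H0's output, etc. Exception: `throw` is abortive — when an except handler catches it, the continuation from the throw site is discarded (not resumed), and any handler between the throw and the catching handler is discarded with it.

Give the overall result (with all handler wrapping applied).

Working:
get @ H2 ⇒ 3
get @ H2 ⇒ 3
put(3) @ H2 ⇒ s:=3
H0 returns [3]
H1 returns [3]
H2 returns ([3], 3)
H3 returns ([3], 3)
= ([3], 3)

Answer: ([3], 3)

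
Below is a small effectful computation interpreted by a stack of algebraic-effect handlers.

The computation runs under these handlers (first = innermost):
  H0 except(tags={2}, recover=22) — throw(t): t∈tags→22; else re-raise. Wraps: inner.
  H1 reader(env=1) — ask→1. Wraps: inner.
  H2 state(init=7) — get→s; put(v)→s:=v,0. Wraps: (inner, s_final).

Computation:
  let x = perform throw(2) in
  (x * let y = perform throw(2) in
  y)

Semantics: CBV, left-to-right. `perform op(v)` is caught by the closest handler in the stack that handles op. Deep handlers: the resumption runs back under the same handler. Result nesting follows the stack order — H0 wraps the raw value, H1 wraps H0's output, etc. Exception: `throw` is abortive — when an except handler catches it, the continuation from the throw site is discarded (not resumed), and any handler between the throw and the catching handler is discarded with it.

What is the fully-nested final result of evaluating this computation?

Answer: (22, 7)

Working:
throw(2) @ H0 caught ⇒ 22
H1 returns 22
H2 returns (22, 7)
= (22, 7)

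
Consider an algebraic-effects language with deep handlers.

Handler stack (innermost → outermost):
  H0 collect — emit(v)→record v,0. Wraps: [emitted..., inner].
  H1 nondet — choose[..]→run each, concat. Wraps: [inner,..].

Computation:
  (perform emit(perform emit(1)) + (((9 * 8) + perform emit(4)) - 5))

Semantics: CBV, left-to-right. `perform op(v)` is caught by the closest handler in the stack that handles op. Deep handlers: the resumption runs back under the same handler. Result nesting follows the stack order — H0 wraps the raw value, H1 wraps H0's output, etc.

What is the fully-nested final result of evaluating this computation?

Answer: [[1, 0, 4, 67]]

Evaluation trace:
emit(1) @ H0 ⇒ out+=1
emit(0) @ H0 ⇒ out+=0
emit(4) @ H0 ⇒ out+=4
H0 returns [1, 0, 4, 67]
H1 returns [[1, 0, 4, 67]]
= [[1, 0, 4, 67]]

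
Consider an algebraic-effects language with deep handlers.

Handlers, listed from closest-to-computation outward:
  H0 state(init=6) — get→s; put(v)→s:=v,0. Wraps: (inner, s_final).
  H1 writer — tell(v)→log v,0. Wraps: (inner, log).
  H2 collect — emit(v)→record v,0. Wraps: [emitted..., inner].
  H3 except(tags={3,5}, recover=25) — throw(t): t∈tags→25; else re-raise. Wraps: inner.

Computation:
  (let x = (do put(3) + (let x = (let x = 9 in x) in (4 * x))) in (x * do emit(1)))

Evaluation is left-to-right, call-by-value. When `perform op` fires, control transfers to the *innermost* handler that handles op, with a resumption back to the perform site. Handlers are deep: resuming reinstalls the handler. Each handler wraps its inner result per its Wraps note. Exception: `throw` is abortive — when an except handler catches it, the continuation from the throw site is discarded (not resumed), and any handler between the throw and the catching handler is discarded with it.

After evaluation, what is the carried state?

Answer: 3

Working:
put(3) @ H0 ⇒ s:=3
emit(1) @ H2 ⇒ out+=1
H0 returns (0, 3)
H1 returns ((0, 3), ())
H2 returns [1, ((0, 3), ())]
H3 returns [1, ((0, 3), ())]
= [1, ((0, 3), ())]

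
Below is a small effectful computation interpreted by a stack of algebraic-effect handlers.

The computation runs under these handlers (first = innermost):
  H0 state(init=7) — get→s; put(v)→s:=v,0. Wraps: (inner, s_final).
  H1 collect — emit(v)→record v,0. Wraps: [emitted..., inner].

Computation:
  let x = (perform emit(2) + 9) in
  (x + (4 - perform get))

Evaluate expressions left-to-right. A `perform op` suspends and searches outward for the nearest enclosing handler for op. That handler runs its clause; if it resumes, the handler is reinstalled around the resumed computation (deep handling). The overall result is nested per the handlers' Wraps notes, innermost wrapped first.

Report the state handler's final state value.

Answer: 7

Step-by-step:
emit(2) @ H1 ⇒ out+=2
get @ H0 ⇒ 7
H0 returns (6, 7)
H1 returns [2, (6, 7)]
= [2, (6, 7)]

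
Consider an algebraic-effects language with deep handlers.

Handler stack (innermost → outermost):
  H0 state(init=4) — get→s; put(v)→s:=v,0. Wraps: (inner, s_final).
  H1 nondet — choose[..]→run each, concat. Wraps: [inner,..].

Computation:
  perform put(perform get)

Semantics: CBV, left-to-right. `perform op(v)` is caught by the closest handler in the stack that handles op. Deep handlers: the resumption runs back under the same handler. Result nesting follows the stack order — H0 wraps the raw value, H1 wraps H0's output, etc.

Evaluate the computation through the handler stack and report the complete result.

Answer: [(0, 4)]

Step-by-step:
get @ H0 ⇒ 4
put(4) @ H0 ⇒ s:=4
H0 returns (0, 4)
H1 returns [(0, 4)]
= [(0, 4)]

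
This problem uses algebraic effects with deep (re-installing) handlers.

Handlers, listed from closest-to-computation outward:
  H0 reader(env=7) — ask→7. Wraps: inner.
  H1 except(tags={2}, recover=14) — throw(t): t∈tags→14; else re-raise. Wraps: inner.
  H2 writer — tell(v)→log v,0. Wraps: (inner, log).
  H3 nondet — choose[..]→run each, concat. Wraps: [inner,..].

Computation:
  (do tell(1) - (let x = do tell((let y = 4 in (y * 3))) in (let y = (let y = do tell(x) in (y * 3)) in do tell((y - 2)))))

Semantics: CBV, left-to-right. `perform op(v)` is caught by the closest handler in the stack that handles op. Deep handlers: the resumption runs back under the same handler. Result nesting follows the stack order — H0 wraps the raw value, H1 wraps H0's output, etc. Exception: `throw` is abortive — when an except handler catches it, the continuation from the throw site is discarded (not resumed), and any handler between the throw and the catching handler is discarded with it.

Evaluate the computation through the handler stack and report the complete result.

Answer: [(0, (1, 12, 0, -2))]

Step-by-step:
tell(1) @ H2 ⇒ log+=1
tell(12) @ H2 ⇒ log+=12
tell(0) @ H2 ⇒ log+=0
tell(-2) @ H2 ⇒ log+=-2
H0 returns 0
H1 returns 0
H2 returns (0, (1, 12, 0, -2))
H3 returns [(0, (1, 12, 0, -2))]
= [(0, (1, 12, 0, -2))]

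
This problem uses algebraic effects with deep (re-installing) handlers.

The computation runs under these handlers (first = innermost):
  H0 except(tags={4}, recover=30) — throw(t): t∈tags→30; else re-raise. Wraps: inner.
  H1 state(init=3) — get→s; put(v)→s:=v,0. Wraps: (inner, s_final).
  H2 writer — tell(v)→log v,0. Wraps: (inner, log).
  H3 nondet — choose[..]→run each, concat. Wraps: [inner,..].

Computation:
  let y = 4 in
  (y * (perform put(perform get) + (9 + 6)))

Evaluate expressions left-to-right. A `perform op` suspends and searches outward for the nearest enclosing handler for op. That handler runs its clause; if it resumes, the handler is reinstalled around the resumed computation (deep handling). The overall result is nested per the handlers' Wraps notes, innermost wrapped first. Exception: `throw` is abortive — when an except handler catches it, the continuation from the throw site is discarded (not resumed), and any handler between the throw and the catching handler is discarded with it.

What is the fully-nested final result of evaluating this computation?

Step-by-step:
get @ H1 ⇒ 3
put(3) @ H1 ⇒ s:=3
H0 returns 60
H1 returns (60, 3)
H2 returns ((60, 3), ())
H3 returns [((60, 3), ())]
= [((60, 3), ())]

Answer: [((60, 3), ())]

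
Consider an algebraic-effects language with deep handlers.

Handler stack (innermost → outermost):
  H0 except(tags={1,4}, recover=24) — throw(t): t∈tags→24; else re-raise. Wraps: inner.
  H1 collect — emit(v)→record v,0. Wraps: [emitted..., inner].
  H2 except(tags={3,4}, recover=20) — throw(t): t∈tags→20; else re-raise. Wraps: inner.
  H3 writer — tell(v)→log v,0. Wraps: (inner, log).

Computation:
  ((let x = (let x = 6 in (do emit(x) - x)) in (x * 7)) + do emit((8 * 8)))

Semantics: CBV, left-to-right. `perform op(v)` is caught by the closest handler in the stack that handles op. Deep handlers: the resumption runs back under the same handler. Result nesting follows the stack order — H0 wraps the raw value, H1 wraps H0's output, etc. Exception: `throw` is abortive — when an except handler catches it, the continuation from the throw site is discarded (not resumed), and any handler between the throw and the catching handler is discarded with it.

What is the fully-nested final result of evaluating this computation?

Evaluation trace:
emit(6) @ H1 ⇒ out+=6
emit(64) @ H1 ⇒ out+=64
H0 returns -42
H1 returns [6, 64, -42]
H2 returns [6, 64, -42]
H3 returns ([6, 64, -42], ())
= ([6, 64, -42], ())

Answer: ([6, 64, -42], ())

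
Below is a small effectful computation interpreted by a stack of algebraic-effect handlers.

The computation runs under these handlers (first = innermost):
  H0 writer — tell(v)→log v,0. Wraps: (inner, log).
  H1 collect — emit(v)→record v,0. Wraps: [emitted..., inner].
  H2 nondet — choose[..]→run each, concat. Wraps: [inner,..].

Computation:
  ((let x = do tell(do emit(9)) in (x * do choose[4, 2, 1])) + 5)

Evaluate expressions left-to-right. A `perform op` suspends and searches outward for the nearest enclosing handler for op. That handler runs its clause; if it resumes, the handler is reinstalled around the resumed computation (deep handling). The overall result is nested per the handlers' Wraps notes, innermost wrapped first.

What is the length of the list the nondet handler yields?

Working:
emit(9) @ H1 ⇒ out+=9
tell(0) @ H0 ⇒ log+=0
choose[4, 2, 1] @ H2
  branch[0] choose=4:
    H0 returns (5, (0))
    H1 returns [9, (5, (0))]
    H2 returns [[9, (5, (0))]]
  branch[1] choose=2:
    H0 returns (5, (0))
    H1 returns [9, (5, (0))]
    H2 returns [[9, (5, (0))]]
  branch[2] choose=1:
    H0 returns (5, (0))
    H1 returns [9, (5, (0))]
    H2 returns [[9, (5, (0))]]
= [[9, (5, (0))], [9, (5, (0))], [9, (5, (0))]]

Answer: 3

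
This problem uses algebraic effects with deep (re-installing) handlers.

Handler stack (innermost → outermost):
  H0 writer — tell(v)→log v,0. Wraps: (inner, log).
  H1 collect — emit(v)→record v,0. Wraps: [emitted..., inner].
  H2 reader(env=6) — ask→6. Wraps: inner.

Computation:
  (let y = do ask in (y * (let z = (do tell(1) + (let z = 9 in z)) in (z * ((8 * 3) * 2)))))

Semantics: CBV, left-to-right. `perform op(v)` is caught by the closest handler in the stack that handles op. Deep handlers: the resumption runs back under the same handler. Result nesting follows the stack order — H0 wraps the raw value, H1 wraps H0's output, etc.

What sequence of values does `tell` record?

Answer: (1)

Evaluation trace:
ask @ H2 ⇒ 6
tell(1) @ H0 ⇒ log+=1
H0 returns (2592, (1))
H1 returns [(2592, (1))]
H2 returns [(2592, (1))]
= [(2592, (1))]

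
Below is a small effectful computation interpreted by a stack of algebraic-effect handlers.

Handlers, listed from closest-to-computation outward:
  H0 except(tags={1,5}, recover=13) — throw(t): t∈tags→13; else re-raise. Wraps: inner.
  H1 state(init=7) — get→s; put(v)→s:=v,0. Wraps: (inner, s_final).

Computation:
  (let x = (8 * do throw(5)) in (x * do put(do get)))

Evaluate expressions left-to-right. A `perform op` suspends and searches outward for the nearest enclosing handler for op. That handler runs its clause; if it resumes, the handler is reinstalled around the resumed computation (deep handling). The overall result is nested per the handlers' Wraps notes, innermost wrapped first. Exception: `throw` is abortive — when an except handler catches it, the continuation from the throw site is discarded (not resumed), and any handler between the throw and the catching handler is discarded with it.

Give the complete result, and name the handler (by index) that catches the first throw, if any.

Answer: (13, 7) ; first throw caught by: H0

Working:
throw(5) @ H0 caught ⇒ 13
H1 returns (13, 7)
= (13, 7)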